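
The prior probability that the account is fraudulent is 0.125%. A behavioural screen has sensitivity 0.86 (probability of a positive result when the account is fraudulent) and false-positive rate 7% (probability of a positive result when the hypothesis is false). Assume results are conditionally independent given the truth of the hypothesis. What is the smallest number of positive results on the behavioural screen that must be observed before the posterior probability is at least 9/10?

4

Prior odds: 0.00125 ÷ 0.99875 = 1/799.
Likelihood ratio of a positive result = 0.86/0.07 = 86/7.
Target odds: 0.9 ÷ 0.1 = 9.
Require (86/7)ⁿ ≥ 9 ÷ (1/799) = 7191.
(86/7)³ = 636056/343 falls short of 7191 but (86/7)⁴ = 54700816/2401 reaches it, so n = 4.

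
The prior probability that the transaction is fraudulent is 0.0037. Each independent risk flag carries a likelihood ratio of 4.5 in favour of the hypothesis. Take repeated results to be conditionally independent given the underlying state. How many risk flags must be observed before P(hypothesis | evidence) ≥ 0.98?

Prior odds = 0.0037/0.9963 = 37/9963.
Likelihood ratio per risk flag = 4.5.
Target odds: 0.98 ÷ 0.02 = 49.
Need (37/9963) × 4.5ⁿ ≥ 49, i.e. 4.5ⁿ ≥ 488187/37.
4.5⁶ = 8303.765625 falls short of 488187/37 but 4.5⁷ = 4782969/128 reaches it, so n = 7.

7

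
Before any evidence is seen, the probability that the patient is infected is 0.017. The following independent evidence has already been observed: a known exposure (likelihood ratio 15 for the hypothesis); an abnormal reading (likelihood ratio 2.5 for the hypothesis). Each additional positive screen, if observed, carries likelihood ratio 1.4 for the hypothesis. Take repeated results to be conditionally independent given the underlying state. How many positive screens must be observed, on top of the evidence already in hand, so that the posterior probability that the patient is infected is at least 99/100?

15

Prior odds = 0.017/0.983 = 17/983.
Combined Bayes factor of the evidence already in hand = 15 × 2.5 = 37.5.
Odds after that evidence = (17/983) × 37.5 = 1275/1966.
Target odds = 0.99/0.01 = 99.
Need 1.4ⁿ ≥ 99 ÷ (1275/1966) = 64878/425.
1.4¹⁴ ≈111.12 falls short of 64878/425 but 1.4¹⁵ ≈155.568 reaches it, so n = 15.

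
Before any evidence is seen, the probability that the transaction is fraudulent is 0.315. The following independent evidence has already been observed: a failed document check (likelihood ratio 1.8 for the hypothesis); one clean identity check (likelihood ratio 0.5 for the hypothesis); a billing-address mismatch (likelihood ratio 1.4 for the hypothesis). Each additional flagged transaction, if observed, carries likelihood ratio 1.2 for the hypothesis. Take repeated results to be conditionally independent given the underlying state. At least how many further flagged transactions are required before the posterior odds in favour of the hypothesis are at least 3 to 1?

Prior odds = 0.315/0.685 = 63/137.
Combined Bayes factor of the evidence already in hand = 1.8 × 0.5 × 1.4 = 1.26.
Odds after that evidence = (63/137) × 1.26 = 3969/6850.
Target odds = 3.
Need 1.2ⁿ ≥ 3 ÷ (3969/6850) = 6850/1323.
1.2⁹ = 10077696/1953125 falls short of 6850/1323 but 1.2¹⁰ = 60466176/9765625 reaches it, so n = 10.

10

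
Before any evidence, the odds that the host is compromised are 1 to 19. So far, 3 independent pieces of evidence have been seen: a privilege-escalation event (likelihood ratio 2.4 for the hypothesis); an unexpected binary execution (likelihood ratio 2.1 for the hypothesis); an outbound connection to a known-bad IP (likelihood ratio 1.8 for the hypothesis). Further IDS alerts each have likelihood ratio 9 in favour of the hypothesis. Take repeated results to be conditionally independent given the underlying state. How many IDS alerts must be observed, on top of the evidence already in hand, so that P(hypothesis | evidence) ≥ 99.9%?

4

Prior odds = 1/19.
Combined Bayes factor of the evidence already in hand = 2.4 × 2.1 × 1.8 = 9.072.
Odds after that evidence = (1/19) × 9.072 = 1134/2375.
Target odds = 0.999/0.001 = 999.
Need 9ⁿ ≥ 999 ÷ (1134/2375) = 87875/42.
9³ = 729 falls short of 87875/42 but 9⁴ = 6561 reaches it, so n = 4.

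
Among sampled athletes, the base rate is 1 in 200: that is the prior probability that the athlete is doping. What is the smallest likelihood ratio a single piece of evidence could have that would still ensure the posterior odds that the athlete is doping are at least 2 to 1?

Prior odds = 0.005/0.995 = 1/199.
Target odds = 2.
Required Bayes factor = 2 ÷ (1/199) = 398.

398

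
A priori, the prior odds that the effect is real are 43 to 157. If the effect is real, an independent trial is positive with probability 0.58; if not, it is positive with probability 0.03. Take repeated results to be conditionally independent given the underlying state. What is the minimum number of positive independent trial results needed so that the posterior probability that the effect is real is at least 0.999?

Prior odds = 43/157.
Likelihood ratio of a positive = 0.58/0.03 = 58/3.
Target posterior odds = 0.999/0.001 = 999.
Need (43/157) × (58/3)ⁿ ≥ 999, i.e. (58/3)ⁿ ≥ 156843/43.
(58/3)² = 3364/9 falls short of 156843/43 but (58/3)³ = 195112/27 reaches it, so n = 3.

3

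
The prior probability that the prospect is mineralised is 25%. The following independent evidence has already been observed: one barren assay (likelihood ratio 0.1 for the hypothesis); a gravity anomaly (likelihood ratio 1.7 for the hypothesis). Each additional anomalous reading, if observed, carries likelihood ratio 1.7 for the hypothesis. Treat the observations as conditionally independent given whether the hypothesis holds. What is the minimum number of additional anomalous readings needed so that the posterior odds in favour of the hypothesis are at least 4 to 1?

9

Prior odds = 0.25/0.75 = 1/3.
Combined Bayes factor of the evidence already in hand = 0.1 × 1.7 = 0.17.
Odds after that evidence = (1/3) × 0.17 = 17/300.
Target odds = 4.
Need 1.7ⁿ ≥ 4 ÷ (17/300) = 1200/17.
1.7⁸ ≈69.7576 falls short of 1200/17 but 1.7⁹ ≈118.588 reaches it, so n = 9.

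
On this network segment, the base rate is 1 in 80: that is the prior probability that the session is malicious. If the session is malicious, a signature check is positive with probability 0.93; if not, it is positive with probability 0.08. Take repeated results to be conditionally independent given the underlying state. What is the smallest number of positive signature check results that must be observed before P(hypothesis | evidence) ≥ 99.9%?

Prior odds = 0.0125/0.9875 = 1/79.
Likelihood ratio of a positive = 0.93/0.08 = 11.625.
Target odds: 0.999 ÷ 0.001 = 999.
Require 11.625ⁿ ≥ 999 ÷ (1/79) = 78921.
11.625⁴ = 74805201/4096 falls short of 78921 but 11.625⁵ ≈212307 reaches it, so n = 5.

5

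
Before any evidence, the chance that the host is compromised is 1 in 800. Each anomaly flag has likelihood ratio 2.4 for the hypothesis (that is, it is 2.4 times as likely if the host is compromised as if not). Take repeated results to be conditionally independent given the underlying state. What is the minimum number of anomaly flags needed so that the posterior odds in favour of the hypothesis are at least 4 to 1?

10

Prior odds: 0.00125 ÷ 0.99875 = 1/799.
Likelihood ratio per anomaly flag = 2.4.
Target odds = 4.
Require 2.4ⁿ ≥ 4 ÷ (1/799) = 3196.
2.4⁹ ≈2641.81 falls short of 3196 but 2.4¹⁰ ≈6340.34 reaches it, so n = 10.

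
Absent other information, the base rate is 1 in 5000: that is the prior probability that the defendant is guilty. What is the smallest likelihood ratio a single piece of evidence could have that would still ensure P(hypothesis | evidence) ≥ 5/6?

Prior odds = 0.0002/0.9998 = 1/4999.
Target odds = (5/6)/(1/6) = 5.
Required Bayes factor = 5 ÷ (1/4999) = 24995.

24995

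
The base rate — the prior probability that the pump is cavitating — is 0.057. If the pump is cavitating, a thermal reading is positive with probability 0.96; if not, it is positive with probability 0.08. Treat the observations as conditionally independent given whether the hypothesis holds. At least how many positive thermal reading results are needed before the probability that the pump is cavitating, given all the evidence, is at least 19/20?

3

Prior odds: 0.057 ÷ 0.943 = 57/943.
Likelihood ratio of a positive = 0.96/0.08 = 12.
Target odds: 0.95 ÷ 0.05 = 19.
Require 12ⁿ ≥ 19 ÷ (57/943) = 943/3.
12² = 144 falls short of 943/3 but 12³ = 1728 reaches it, so n = 3.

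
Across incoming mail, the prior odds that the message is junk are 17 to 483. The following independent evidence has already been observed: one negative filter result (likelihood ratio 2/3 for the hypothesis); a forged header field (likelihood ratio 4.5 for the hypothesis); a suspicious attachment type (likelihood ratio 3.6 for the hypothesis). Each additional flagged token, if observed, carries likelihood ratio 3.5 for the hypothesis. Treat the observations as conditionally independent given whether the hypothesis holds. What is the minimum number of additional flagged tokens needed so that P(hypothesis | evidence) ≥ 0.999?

Prior odds = 17/483.
Combined Bayes factor of the evidence already in hand = (2/3) × 4.5 × 3.6 = 10.8.
Odds after that evidence = (17/483) × 10.8 = 306/805.
Target odds = 0.999/0.001 = 999.
Need 3.5ⁿ ≥ 999 ÷ (306/805) = 89355/34.
3.5⁶ = 1838.265625 falls short of 89355/34 but 3.5⁷ = 823543/128 reaches it, so n = 7.

7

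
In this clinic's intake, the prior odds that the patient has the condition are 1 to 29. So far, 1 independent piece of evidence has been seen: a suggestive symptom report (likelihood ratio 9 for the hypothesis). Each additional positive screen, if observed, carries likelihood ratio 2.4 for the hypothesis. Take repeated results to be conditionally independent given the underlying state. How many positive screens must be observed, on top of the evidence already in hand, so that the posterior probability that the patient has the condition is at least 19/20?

Prior odds = 1/29.
Bayes factor of the evidence already in hand = 9.
Odds after that evidence = (1/29) × 9 = 9/29.
Target odds = 0.95/0.05 = 19.
Need 2.4ⁿ ≥ 19 ÷ (9/29) = 551/9.
2.4⁴ = 33.1776 falls short of 551/9 but 2.4⁵ = 79.62624 reaches it, so n = 5.

5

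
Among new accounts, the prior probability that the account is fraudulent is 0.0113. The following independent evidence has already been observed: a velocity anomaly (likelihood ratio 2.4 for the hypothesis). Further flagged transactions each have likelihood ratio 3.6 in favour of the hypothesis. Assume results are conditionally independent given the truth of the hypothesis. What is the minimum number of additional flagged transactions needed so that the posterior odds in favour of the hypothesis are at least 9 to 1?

5

Prior odds = 0.0113/0.9887 = 113/9887.
Bayes factor of the evidence already in hand = 2.4.
Odds after that evidence = (113/9887) × 2.4 = 1356/49435.
Target odds = 9.
Need 3.6ⁿ ≥ 9 ÷ (1356/49435) = 148305/452.
3.6⁴ = 167.9616 falls short of 148305/452 but 3.6⁵ = 604.66176 reaches it, so n = 5.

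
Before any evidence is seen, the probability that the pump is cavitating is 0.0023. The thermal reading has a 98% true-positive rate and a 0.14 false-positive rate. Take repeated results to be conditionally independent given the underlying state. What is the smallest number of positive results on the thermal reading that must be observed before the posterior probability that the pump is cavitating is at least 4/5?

4

Prior odds = 0.0023/0.9977 = 23/9977.
Likelihood ratio of a positive result = 0.98/0.14 = 7.
Target odds: 0.8 ÷ 0.2 = 4.
Require 7ⁿ ≥ 4 ÷ (23/9977) = 39908/23.
7³ = 343 falls short of 39908/23 but 7⁴ = 2401 reaches it, so n = 4.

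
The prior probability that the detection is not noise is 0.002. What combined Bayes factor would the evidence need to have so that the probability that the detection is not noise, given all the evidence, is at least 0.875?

Prior odds = 0.002/0.998 = 1/499.
Target odds = 0.875/0.125 = 7.
Required Bayes factor = 7 ÷ (1/499) = 3493.

3493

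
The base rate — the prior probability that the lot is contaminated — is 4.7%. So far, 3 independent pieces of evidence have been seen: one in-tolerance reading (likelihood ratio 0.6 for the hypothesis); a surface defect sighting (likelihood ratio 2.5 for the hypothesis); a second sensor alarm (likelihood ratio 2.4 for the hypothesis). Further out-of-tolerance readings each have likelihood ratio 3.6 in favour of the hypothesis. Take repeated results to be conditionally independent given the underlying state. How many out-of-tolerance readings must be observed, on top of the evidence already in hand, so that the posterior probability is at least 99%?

5

Prior odds = 0.047/0.953 = 47/953.
Combined Bayes factor of the evidence already in hand = 0.6 × 2.5 × 2.4 = 3.6.
Odds after that evidence = (47/953) × 3.6 = 846/4765.
Target odds = 0.99/0.01 = 99.
Need 3.6ⁿ ≥ 99 ÷ (846/4765) = 52415/94.
3.6⁴ = 167.9616 falls short of 52415/94 but 3.6⁵ = 604.66176 reaches it, so n = 5.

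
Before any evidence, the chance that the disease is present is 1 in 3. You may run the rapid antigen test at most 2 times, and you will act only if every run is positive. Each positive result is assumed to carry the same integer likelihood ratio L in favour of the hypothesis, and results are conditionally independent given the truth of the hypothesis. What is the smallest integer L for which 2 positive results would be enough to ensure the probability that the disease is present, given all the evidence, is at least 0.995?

20

Prior odds = (1/3)/(2/3) = 0.5.
Target odds = 0.995/0.005 = 199.
Need L² ≥ 199 ÷ 0.5 = 398.
19² = 361 < 398 ≤ 400 = 20², so L = 20.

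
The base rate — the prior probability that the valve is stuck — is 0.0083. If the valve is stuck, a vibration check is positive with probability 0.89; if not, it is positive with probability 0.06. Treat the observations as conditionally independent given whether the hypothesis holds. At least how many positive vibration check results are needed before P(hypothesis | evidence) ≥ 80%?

3

Prior odds = 0.0083/0.9917 = 83/9917.
Likelihood ratio of a positive = 0.89/0.06 = 89/6.
Target odds: 0.8 ÷ 0.2 = 4.
Need (83/9917) × (89/6)ⁿ ≥ 4, i.e. (89/6)ⁿ ≥ 39668/83.
(89/6)² = 7921/36 falls short of 39668/83 but (89/6)³ = 704969/216 reaches it, so n = 3.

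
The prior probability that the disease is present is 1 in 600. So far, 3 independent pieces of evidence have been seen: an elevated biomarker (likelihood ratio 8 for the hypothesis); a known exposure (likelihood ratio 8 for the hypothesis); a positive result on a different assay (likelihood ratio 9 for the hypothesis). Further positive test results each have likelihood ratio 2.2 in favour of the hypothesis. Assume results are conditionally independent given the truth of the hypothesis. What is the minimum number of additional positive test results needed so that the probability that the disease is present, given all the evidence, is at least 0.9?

3

Prior odds = (1/600)/(599/600) = 1/599.
Combined Bayes factor of the evidence already in hand = 8 × 8 × 9 = 576.
Odds after that evidence = (1/599) × 576 = 576/599.
Target odds = 0.9/0.1 = 9.
Need 2.2ⁿ ≥ 9 ÷ (576/599) = 9.359375.
2.2² = 4.84 falls short of 9.359375 but 2.2³ = 10.648 reaches it, so n = 3.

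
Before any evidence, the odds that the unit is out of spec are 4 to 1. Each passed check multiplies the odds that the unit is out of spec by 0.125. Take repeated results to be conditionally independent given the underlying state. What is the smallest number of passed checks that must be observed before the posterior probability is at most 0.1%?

4

Prior odds = 4.
Likelihood ratio per passed check = 0.125.
Target odds: 0.001 ÷ 0.999 = 1/999.
Need 4 × 0.125ⁿ ≤ 1/999, i.e. 0.125ⁿ ≤ 1/3996.
0.125³ = 0.001953125 is still above 1/3996 but 0.125⁴ = 1/4096 is at or below it, so n = 4.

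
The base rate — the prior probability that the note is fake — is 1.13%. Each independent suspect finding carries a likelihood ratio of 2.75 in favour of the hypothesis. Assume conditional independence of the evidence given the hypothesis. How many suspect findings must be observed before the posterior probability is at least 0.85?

Prior odds: 0.0113 ÷ 0.9887 = 113/9887.
Likelihood ratio per suspect finding = 2.75.
Target posterior odds = 0.85/0.15 = 17/3.
Need (113/9887) × 2.75ⁿ ≥ 17/3, i.e. 2.75ⁿ ≥ 168079/339.
2.75⁶ = 1771561/4096 falls short of 168079/339 but 2.75⁷ = 19487171/16384 reaches it, so n = 7.

7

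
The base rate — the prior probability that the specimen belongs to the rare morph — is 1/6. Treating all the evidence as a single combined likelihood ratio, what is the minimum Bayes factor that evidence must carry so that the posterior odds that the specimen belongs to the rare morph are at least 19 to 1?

95

Prior odds = (1/6)/(5/6) = 0.2.
Target odds = 19.
Required Bayes factor = 19 ÷ 0.2 = 95.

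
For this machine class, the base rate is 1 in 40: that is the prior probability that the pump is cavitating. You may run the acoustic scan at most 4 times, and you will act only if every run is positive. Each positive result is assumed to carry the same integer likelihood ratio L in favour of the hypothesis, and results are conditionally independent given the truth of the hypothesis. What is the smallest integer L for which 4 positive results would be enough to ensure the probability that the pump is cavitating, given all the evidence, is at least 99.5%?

Prior odds = 0.025/0.975 = 1/39.
Target odds = 0.995/0.005 = 199.
Need L⁴ ≥ 199 ÷ (1/39) = 7761.
9⁴ = 6561 < 7761 ≤ 10000 = 10⁴, so L = 10.

10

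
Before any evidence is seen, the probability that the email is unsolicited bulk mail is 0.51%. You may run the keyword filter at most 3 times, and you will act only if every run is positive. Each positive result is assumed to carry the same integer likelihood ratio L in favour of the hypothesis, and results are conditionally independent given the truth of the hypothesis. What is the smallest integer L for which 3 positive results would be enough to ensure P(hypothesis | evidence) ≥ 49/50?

Prior odds = 0.0051/0.9949 = 51/9949.
Target odds = 0.98/0.02 = 49.
Need L³ ≥ 49 ÷ (51/9949) = 487501/51.
21³ = 9261 < 487501/51 ≤ 10648 = 22³, so L = 22.

22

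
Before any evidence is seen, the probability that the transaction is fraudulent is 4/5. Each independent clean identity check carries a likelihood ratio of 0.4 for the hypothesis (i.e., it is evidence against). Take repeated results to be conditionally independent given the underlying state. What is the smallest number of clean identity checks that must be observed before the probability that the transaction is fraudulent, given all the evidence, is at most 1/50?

6

Prior odds: 0.8 ÷ 0.2 = 4.
Likelihood ratio per clean identity check = 0.4.
Target odds: 0.02 ÷ 0.98 = 1/49.
Need 4 × 0.4ⁿ ≤ 1/49, i.e. 0.4ⁿ ≤ 1/196.
0.4⁵ = 0.01024 is still above 1/196 but 0.4⁶ = 64/15625 is at or below it, so n = 6.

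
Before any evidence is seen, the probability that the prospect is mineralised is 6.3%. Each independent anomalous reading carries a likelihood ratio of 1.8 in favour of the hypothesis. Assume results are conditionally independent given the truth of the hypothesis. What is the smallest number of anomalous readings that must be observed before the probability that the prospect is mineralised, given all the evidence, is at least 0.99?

Prior odds = 0.063/0.937 = 63/937.
Likelihood ratio per anomalous reading = 1.8.
Target posterior odds = 0.99/0.01 = 99.
Need (63/937) × 1.8ⁿ ≥ 99, i.e. 1.8ⁿ ≥ 10307/7.
1.8¹² ≈1156.83 falls short of 10307/7 but 1.8¹³ ≈2082.3 reaches it, so n = 13.

13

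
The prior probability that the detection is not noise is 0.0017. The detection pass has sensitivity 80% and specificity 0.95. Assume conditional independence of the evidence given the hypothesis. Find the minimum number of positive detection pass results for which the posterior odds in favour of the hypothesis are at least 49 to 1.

4

Prior odds = 0.0017/0.9983 = 17/9983.
False-positive rate = 1 − 0.95 = 0.05; likelihood ratio of a positive = 0.8/0.05 = 16.
Target odds = 49.
Need (17/9983) × 16ⁿ ≥ 49, i.e. 16ⁿ ≥ 489167/17.
16³ = 4096 falls short of 489167/17 but 16⁴ = 65536 reaches it, so n = 4.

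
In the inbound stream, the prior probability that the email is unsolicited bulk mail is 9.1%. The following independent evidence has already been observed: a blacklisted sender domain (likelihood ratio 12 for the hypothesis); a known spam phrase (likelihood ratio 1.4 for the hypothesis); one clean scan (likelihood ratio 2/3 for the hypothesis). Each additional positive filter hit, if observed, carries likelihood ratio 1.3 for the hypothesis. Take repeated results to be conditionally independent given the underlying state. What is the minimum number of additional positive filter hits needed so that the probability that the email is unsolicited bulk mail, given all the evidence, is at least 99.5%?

20

Prior odds = 0.091/0.909 = 91/909.
Combined Bayes factor of the evidence already in hand = 12 × 1.4 × (2/3) = 11.2.
Odds after that evidence = (91/909) × 11.2 = 5096/4545.
Target odds = 0.995/0.005 = 199.
Need 1.3ⁿ ≥ 199 ÷ (5096/4545) = 904455/5096.
1.3¹⁹ ≈146.192 falls short of 904455/5096 but 1.3²⁰ ≈190.05 reaches it, so n = 20.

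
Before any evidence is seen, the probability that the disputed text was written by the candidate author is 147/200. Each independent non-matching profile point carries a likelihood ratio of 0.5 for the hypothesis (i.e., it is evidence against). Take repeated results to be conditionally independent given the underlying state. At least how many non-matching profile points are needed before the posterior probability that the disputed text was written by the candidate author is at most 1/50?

8

Prior odds = 0.735/0.265 = 147/53.
Likelihood ratio per non-matching profile point = 0.5.
Target odds: 0.02 ÷ 0.98 = 1/49.
Require 0.5ⁿ ≤ 1/49 ÷ (147/53) = 53/7203.
0.5⁷ = 0.0078125 is still above 53/7203 but 0.5⁸ = 0.00390625 is at or below it, so n = 8.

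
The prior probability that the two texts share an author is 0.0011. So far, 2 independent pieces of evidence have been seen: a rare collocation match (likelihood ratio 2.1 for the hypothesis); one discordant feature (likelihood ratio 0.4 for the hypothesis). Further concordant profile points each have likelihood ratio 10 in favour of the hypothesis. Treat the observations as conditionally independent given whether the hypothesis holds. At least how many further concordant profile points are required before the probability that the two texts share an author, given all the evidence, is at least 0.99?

6

Prior odds = 0.0011/0.9989 = 11/9989.
Combined Bayes factor of the evidence already in hand = 2.1 × 0.4 = 0.84.
Odds after that evidence = (11/9989) × 0.84 = 33/35675.
Target odds = 0.99/0.01 = 99.
Need 10ⁿ ≥ 99 ÷ (33/35675) = 107025.
10⁵ = 100000 falls short of 107025 but 10⁶ = 1000000 reaches it, so n = 6.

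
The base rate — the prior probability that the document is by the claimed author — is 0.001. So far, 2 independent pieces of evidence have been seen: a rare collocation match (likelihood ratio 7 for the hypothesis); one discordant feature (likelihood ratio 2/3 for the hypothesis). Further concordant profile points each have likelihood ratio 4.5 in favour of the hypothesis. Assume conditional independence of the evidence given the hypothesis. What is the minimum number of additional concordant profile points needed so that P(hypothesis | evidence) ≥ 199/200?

8

Prior odds = 0.001/0.999 = 1/999.
Combined Bayes factor of the evidence already in hand = 7 × (2/3) = 14/3.
Odds after that evidence = (1/999) × 14/3 = 14/2997.
Target odds = 0.995/0.005 = 199.
Need 4.5ⁿ ≥ 199 ÷ (14/2997) = 596403/14.
4.5⁷ = 4782969/128 falls short of 596403/14 but 4.5⁸ = 43046721/256 reaches it, so n = 8.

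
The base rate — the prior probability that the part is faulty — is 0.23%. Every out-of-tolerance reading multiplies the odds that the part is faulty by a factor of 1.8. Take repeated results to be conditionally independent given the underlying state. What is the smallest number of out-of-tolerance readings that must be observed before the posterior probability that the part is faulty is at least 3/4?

Prior odds: 0.0023 ÷ 0.9977 = 23/9977.
Likelihood ratio per out-of-tolerance reading = 1.8.
Target posterior odds = 0.75/0.25 = 3.
Require 1.8ⁿ ≥ 3 ÷ (23/9977) = 29931/23.
1.8¹² ≈1156.83 falls short of 29931/23 but 1.8¹³ ≈2082.3 reaches it, so n = 13.

13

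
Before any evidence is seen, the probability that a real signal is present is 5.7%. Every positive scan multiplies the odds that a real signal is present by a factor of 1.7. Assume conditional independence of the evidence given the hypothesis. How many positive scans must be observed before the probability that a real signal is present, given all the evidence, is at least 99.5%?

16

Prior odds = 0.057/0.943 = 57/943.
Likelihood ratio per positive scan = 1.7.
Target posterior odds = 0.995/0.005 = 199.
Require 1.7ⁿ ≥ 199 ÷ (57/943) = 187657/57.
1.7¹⁵ ≈2862.42 falls short of 187657/57 but 1.7¹⁶ ≈4866.12 reaches it, so n = 16.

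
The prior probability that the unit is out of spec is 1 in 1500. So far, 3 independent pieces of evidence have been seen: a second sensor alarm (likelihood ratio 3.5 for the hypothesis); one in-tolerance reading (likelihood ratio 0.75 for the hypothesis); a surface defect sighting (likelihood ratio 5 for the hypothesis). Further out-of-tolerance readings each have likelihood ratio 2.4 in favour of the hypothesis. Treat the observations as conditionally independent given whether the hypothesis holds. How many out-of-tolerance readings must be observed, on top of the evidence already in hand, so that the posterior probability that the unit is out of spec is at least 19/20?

Prior odds = (1/1500)/(1499/1500) = 1/1499.
Combined Bayes factor of the evidence already in hand = 3.5 × 0.75 × 5 = 13.125.
Odds after that evidence = (1/1499) × 13.125 = 105/11992.
Target odds = 0.95/0.05 = 19.
Need 2.4ⁿ ≥ 19 ÷ (105/11992) = 227848/105.
2.4⁸ = 429981696/390625 falls short of 227848/105 but 2.4⁹ ≈2641.81 reaches it, so n = 9.

9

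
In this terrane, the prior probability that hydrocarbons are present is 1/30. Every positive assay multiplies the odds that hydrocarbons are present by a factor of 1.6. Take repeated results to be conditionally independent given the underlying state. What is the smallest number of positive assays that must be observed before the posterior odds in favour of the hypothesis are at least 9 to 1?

12

Prior odds = (1/30)/(29/30) = 1/29.
Likelihood ratio per positive assay = 1.6.
Target odds = 9.
Require 1.6ⁿ ≥ 9 ÷ (1/29) = 261.
1.6¹¹ ≈175.922 falls short of 261 but 1.6¹² ≈281.475 reaches it, so n = 12.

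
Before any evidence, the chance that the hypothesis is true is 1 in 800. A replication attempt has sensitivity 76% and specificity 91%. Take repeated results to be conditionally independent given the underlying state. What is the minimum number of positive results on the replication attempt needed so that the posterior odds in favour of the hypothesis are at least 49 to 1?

5

Prior odds: 0.00125 ÷ 0.99875 = 1/799.
False-positive rate = 1 − 0.91 = 0.09; likelihood ratio of a positive = 0.76/0.09 = 76/9.
Target odds = 49.
Require (76/9)ⁿ ≥ 49 ÷ (1/799) = 39151.
(76/9)⁴ = 33362176/6561 falls short of 39151 but (76/9)⁵ ≈42939.3 reaches it, so n = 5.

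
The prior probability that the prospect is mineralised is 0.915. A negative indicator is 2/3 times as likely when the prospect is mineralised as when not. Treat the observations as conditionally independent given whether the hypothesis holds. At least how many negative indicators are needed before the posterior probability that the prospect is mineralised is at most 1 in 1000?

Prior odds: 0.915 ÷ 0.085 = 183/17.
Likelihood ratio per negative indicator = 2/3.
Target odds: 0.001 ÷ 0.999 = 1/999.
Require (2/3)ⁿ ≤ 1/999 ÷ (183/17) = 17/182817.
(2/3)²² ≈0.000133657 is still above 17/182817 but (2/3)²³ ≈8.91048e-05 is at or below it, so n = 23.

23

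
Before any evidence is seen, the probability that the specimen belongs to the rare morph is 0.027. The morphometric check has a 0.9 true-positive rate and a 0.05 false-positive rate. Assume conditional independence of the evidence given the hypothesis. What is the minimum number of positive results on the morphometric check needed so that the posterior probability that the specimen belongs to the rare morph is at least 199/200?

4

Prior odds = 0.027/0.973 = 27/973.
Likelihood ratio of a positive result = 0.9/0.05 = 18.
Target posterior odds = 0.995/0.005 = 199.
Require 18ⁿ ≥ 199 ÷ (27/973) = 193627/27.
18³ = 5832 falls short of 193627/27 but 18⁴ = 104976 reaches it, so n = 4.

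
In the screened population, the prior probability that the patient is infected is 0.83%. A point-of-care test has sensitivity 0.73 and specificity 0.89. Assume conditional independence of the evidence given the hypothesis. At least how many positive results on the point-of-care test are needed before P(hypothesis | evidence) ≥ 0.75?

Prior odds: 0.0083 ÷ 0.9917 = 83/9917.
False-positive rate = 1 − 0.89 = 0.11; likelihood ratio of a positive = 0.73/0.11 = 73/11.
Target posterior odds = 0.75/0.25 = 3.
Need (83/9917) × (73/11)ⁿ ≥ 3, i.e. (73/11)ⁿ ≥ 29751/83.
(73/11)³ = 389017/1331 falls short of 29751/83 but (73/11)⁴ = 28398241/14641 reaches it, so n = 4.

4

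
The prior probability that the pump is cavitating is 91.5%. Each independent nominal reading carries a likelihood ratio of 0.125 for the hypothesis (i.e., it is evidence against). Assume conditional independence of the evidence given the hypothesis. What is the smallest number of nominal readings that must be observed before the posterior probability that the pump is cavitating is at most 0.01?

4

Prior odds = 0.915/0.085 = 183/17.
Likelihood ratio per nominal reading = 0.125.
Target posterior odds = 0.01/0.99 = 1/99.
Need (183/17) × 0.125ⁿ ≤ 1/99, i.e. 0.125ⁿ ≤ 17/18117.
0.125³ = 0.001953125 is still above 17/18117 but 0.125⁴ = 1/4096 is at or below it, so n = 4.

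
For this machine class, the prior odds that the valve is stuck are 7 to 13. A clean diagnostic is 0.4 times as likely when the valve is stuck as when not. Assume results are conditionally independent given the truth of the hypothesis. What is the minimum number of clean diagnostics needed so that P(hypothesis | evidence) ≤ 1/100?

5

Prior odds = 7/13.
Likelihood ratio per clean diagnostic = 0.4.
Target posterior odds = 0.01/0.99 = 1/99.
Need (7/13) × 0.4ⁿ ≤ 1/99, i.e. 0.4ⁿ ≤ 13/693.
0.4⁴ = 0.0256 is still above 13/693 but 0.4⁵ = 0.01024 is at or below it, so n = 5.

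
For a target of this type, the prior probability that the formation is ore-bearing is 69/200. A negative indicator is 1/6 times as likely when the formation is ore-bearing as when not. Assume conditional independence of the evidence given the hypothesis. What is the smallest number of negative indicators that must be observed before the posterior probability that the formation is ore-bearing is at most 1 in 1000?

Prior odds: 0.345 ÷ 0.655 = 69/131.
Likelihood ratio per negative indicator = 1/6.
Target posterior odds = 0.001/0.999 = 1/999.
Require (1/6)ⁿ ≤ 1/999 ÷ (69/131) = 131/68931.
(1/6)³ = 1/216 is still above 131/68931 but (1/6)⁴ = 1/1296 is at or below it, so n = 4.

4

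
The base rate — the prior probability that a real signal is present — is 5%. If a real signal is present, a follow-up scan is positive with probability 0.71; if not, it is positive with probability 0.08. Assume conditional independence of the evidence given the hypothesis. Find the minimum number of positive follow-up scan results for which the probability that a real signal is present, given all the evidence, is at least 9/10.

3

Prior odds: 0.05 ÷ 0.95 = 1/19.
Likelihood ratio of a positive = 0.71/0.08 = 8.875.
Target posterior odds = 0.9/0.1 = 9.
Need (1/19) × 8.875ⁿ ≥ 9, i.e. 8.875ⁿ ≥ 171.
8.875² = 78.765625 falls short of 171 but 8.875³ = 357911/512 reaches it, so n = 3.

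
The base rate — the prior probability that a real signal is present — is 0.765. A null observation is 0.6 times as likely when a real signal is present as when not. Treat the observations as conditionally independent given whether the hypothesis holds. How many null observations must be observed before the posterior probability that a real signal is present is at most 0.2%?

15

Prior odds = 0.765/0.235 = 153/47.
Likelihood ratio per null observation = 0.6.
Target posterior odds = 0.002/0.998 = 1/499.
Require 0.6ⁿ ≤ 1/499 ÷ (153/47) = 47/76347.
0.6¹⁴ ≈0.000783642 is still above 47/76347 but 0.6¹⁵ ≈0.000470185 is at or below it, so n = 15.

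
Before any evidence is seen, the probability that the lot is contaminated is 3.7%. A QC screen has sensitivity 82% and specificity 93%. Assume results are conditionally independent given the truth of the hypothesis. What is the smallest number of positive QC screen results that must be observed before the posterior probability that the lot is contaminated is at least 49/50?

Prior odds: 0.037 ÷ 0.963 = 37/963.
False-positive rate = 1 − 0.93 = 0.07; likelihood ratio of a positive = 0.82/0.07 = 82/7.
Target odds: 0.98 ÷ 0.02 = 49.
Require (82/7)ⁿ ≥ 49 ÷ (37/963) = 47187/37.
(82/7)² = 6724/49 falls short of 47187/37 but (82/7)³ = 551368/343 reaches it, so n = 3.

3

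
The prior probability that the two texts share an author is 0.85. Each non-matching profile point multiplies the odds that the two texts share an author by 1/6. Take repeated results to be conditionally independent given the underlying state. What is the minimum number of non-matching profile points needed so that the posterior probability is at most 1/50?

4

Prior odds = 0.85/0.15 = 17/3.
Likelihood ratio per non-matching profile point = 1/6.
Target odds: 0.02 ÷ 0.98 = 1/49.
Need (17/3) × (1/6)ⁿ ≤ 1/49, i.e. (1/6)ⁿ ≤ 3/833.
(1/6)³ = 1/216 is still above 3/833 but (1/6)⁴ = 1/1296 is at or below it, so n = 4.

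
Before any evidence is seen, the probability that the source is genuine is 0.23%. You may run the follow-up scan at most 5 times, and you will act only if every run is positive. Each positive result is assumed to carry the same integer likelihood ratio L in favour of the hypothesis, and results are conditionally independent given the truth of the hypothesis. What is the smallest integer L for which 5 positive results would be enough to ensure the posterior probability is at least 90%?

6

Prior odds = 0.0023/0.9977 = 23/9977.
Target odds = 0.9/0.1 = 9.
Need L⁵ ≥ 9 ÷ (23/9977) = 89793/23.
5⁵ = 3125 < 89793/23 ≤ 7776 = 6⁵, so L = 6.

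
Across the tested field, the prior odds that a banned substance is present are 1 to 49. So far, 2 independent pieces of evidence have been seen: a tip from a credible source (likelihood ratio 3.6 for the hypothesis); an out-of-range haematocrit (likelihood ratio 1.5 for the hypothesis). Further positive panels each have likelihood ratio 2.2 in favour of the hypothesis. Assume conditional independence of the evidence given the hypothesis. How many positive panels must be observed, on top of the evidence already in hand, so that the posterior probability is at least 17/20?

5

Prior odds = 1/49.
Combined Bayes factor of the evidence already in hand = 3.6 × 1.5 = 5.4.
Odds after that evidence = (1/49) × 5.4 = 27/245.
Target odds = 0.85/0.15 = 17/3.
Need 2.2ⁿ ≥ 17/3 ÷ (27/245) = 4165/81.
2.2⁴ = 23.4256 falls short of 4165/81 but 2.2⁵ = 51.53632 reaches it, so n = 5.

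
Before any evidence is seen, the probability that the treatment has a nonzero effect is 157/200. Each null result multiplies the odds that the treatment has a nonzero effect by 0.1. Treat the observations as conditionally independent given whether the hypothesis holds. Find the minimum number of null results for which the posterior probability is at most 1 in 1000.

4

Prior odds = 0.785/0.215 = 157/43.
Likelihood ratio per null result = 0.1.
Target odds: 0.001 ÷ 0.999 = 1/999.
Need (157/43) × 0.1ⁿ ≤ 1/999, i.e. 0.1ⁿ ≤ 43/156843.
0.1³ = 0.001 is still above 43/156843 but 0.1⁴ = 0.0001 is at or below it, so n = 4.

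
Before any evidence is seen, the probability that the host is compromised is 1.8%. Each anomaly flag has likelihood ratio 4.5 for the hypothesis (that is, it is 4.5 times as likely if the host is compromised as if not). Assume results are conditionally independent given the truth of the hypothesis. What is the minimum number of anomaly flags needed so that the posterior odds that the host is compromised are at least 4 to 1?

Prior odds = 0.018/0.982 = 9/491.
Likelihood ratio per anomaly flag = 4.5.
Target odds = 4.
Require 4.5ⁿ ≥ 4 ÷ (9/491) = 1964/9.
4.5³ = 91.125 falls short of 1964/9 but 4.5⁴ = 410.0625 reaches it, so n = 4.

4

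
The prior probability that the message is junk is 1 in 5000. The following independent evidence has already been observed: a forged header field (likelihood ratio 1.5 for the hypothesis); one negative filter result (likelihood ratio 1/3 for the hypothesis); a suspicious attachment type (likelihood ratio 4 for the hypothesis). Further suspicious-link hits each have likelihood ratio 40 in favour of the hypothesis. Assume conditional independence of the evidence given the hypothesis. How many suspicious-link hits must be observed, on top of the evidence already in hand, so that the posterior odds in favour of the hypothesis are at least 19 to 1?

Prior odds = 0.0002/0.9998 = 1/4999.
Combined Bayes factor of the evidence already in hand = 1.5 × (1/3) × 4 = 2.
Odds after that evidence = (1/4999) × 2 = 2/4999.
Target odds = 19.
Need 40ⁿ ≥ 19 ÷ (2/4999) = 47490.5.
40² = 1600 falls short of 47490.5 but 40³ = 64000 reaches it, so n = 3.

3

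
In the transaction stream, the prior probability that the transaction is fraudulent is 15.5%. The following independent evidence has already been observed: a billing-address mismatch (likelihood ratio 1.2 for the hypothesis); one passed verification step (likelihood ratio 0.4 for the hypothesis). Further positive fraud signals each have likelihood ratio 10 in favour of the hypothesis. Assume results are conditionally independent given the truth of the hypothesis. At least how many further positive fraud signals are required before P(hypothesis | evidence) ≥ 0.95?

3

Prior odds = 0.155/0.845 = 31/169.
Combined Bayes factor of the evidence already in hand = 1.2 × 0.4 = 0.48.
Odds after that evidence = (31/169) × 0.48 = 372/4225.
Target odds = 0.95/0.05 = 19.
Need 10ⁿ ≥ 19 ÷ (372/4225) = 80275/372.
10² = 100 falls short of 80275/372 but 10³ = 1000 reaches it, so n = 3.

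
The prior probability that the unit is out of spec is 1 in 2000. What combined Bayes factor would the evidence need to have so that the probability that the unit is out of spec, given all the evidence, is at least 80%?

Prior odds = 0.0005/0.9995 = 1/1999.
Target odds = 0.8/0.2 = 4.
Required Bayes factor = 4 ÷ (1/1999) = 7996.

7996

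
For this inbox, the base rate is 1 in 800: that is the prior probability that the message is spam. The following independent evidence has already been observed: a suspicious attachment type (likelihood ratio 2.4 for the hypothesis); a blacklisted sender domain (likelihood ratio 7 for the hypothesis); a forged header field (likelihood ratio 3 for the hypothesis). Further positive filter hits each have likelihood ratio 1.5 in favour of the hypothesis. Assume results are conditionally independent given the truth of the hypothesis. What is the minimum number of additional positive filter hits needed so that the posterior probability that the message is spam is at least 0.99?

Prior odds = 0.00125/0.99875 = 1/799.
Combined Bayes factor of the evidence already in hand = 2.4 × 7 × 3 = 50.4.
Odds after that evidence = (1/799) × 50.4 = 252/3995.
Target odds = 0.99/0.01 = 99.
Need 1.5ⁿ ≥ 99 ÷ (252/3995) = 43945/28.
1.5¹⁸ = 387420489/262144 falls short of 43945/28 but 1.5¹⁹ ≈2216.84 reaches it, so n = 19.

19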